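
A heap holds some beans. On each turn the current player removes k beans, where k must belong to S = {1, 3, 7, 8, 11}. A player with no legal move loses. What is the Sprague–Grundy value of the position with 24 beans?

n :  0  1  2  3  4  5  6  7  8  9 10 11 12 13 14 15 16 17 18 19 20 21 22 23 24
G :  0  1  0  1  0  1  0  1  2  3  2  3  2  3  2  3  0  1  0  1  0  1  0  1  2

2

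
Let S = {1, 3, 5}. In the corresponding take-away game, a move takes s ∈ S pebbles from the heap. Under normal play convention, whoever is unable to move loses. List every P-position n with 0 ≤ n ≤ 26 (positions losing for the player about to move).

0, 2, 4, 6, 8, 10, 12, 14, 16, 18, 20, 22, 24, 26

n :  0  1  2  3  4  5  6  7  8  9 10 11 12 13 14 15 16 17 18 19 20 21 22 23 24 25 26
G :  0  1  0  1  0  1  0  1  0  1  0  1  0  1  0  1  0  1  0  1  0  1  0  1  0  1  0
P-positions are exactly the n with G(n) = 0.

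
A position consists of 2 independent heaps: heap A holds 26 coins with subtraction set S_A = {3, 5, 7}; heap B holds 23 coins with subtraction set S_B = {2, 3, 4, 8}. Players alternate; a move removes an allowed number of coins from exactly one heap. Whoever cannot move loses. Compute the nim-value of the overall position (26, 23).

Heap A, S = {3, 5, 7}:
n :  0  1  2  3  4  5  6  7  8  9 10 11 12 13 14 15 16 17 18 19 20 21 22 23 24 25 26
G :  0  0  0  1  1  1  2  2  2  3  0  0  0  1  1  1  2  2  2  3  0  0  0  1  1  1  2
G_A(26) = 2.
Heap B, S = {2, 3, 4, 8}:
n :  0  1  2  3  4  5  6  7  8  9 10 11 12 13 14 15 16 17 18 19 20 21 22 23
G :  0  0  1  1  2  2  0  0  1  1  2  2  0  0  1  1  2  2  0  0  1  1  2  2
G_B(23) = 2.
Combined Grundy value = 2 ⊕ 2 = 0.

0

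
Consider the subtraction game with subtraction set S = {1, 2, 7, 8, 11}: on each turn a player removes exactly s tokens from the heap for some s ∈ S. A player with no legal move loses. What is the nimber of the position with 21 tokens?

n :  0  1  2  3  4  5  6  7  8  9 10 11 12 13 14 15 16 17 18 19 20 21
G :  0  1  2  0  1  2  0  1  2  0  1  2  0  1  2  0  1  2  0  1  2  0

0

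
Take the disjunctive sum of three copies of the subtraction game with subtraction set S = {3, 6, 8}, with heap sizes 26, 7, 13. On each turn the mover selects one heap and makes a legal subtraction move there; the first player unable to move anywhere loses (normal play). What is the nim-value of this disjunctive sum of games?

All heaps use S = {3, 6, 8}:
n :  0  1  2  3  4  5  6  7  8  9 10 11 12 13 14 15 16 17 18 19 20 21 22 23 24 25 26
G :  0  0  0  1  1  1  2  2  2  3  3  0  0  0  1  1  1  2  2  2  3  3  0  0  0  1  1
Heap A: G(26) = 1.
Heap B: G(7) = 2.
Heap C: G(13) = 0.
Combined Grundy value = 1 ⊕ 2 ⊕ 0 = 3.

3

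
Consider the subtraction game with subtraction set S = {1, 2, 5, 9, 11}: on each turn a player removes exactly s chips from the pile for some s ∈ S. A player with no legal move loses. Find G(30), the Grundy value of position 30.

G(0) = 0
G(1) = mex{0} = 1
G(2) = mex{1,0} = 2
G(3) = mex{2,1} = 0
G(4) = mex{0,2} = 1
G(5) = mex{1,0,0} = 2
G(6) = mex{2,1,1} = 0
G(7) = mex{0,2,2} = 1
G(8) = mex{1,0,0} = 2
G(9) = mex{2,1,1,0} = 3
G(10) = mex{3,2,2,1} = 0
G(11) = mex{0,3,0,2,0} = 1
G(12) = mex{1,0,1,0,1} = 2
G(13) = mex{2,1,2,1,2} = 0
G(14) = mex{0,2,3,2,0} = 1
G(15) = mex{1,0,0,0,1} = 2
G(16) = mex{2,1,1,1,2} = 0
G(17) = mex{0,2,2,2,0} = 1
G(18) = mex{1,0,0,3,1} = 2
G(19) = mex{2,1,1,0,2} = 3
G(20) = mex{3,2,2,1,3} = 0
G(21) = mex{0,3,0,2,0} = 1
G(22) = mex{1,0,1,0,1} = 2
G(23) = mex{2,1,2,1,2} = 0
G(24) = mex{0,2,3,2,0} = 1
G(25) = mex{1,0,0,0,1} = 2
G(26) = mex{2,1,1,1,2} = 0
G(27) = mex{0,2,2,2,0} = 1
G(28) = mex{1,0,0,3,1} = 2
G(29) = mex{2,1,1,0,2} = 3
G(30) = mex{3,2,2,1,3} = 0

0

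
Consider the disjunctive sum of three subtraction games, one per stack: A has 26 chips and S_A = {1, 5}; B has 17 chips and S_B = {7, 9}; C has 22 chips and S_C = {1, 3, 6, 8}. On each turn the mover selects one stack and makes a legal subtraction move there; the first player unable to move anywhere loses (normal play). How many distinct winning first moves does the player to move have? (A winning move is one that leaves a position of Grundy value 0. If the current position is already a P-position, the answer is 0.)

Stack A, S = {1, 5}:
n :  0  1  2  3  4  5  6  7  8  9 10 11 12 13 14 15 16 17 18 19 20 21 22 23 24 25 26
G :  0  1  0  1  0  1  0  1  0  1  0  1  0  1  0  1  0  1  0  1  0  1  0  1  0  1  0
G_A(26) = 0.
Stack B, S = {7, 9}:
G(0) = 0
G(1) = mex{} = 0
G(2) = mex{} = 0
G(3) = mex{} = 0
G(4) = mex{} = 0
G(5) = mex{} = 0
G(6) = mex{} = 0
G(7) = mex{0} = 1
G(8) = mex{0} = 1
G(9) = mex{0,0} = 1
G(10) = mex{0,0} = 1
G(11) = mex{0,0} = 1
G(12) = mex{0,0} = 1
G(13) = mex{0,0} = 1
G(14) = mex{1,0} = 2
G(15) = mex{1,0} = 2
G(16) = mex{1,1} = 0
G(17) = mex{1,1} = 0
G_B(17) = 0.
Stack C, S = {1, 3, 6, 8}:
n :  0  1  2  3  4  5  6  7  8  9 10 11 12 13 14 15 16 17 18 19 20 21 22
G :  0  1  0  1  0  1  2  3  2  0  1  0  1  0  1  2  3  2  0  1  0  1  0
G_C(22) = 0.
Combined Grundy value = 0 ⊕ 0 ⊕ 0 = 0.
A winning move leaves total XOR = 0, i.e. changes one component's Grundy value g to g ⊕ X where X is the current total.
Stack A: target g' = 0⊕0 = 0, but every legal move changes the Grundy value (mex property), so 0 moves.
Stack B: target g' = 0⊕0 = 0, but every legal move changes the Grundy value (mex property), so 0 moves.
Stack C: target g' = 0⊕0 = 0, but every legal move changes the Grundy value (mex property), so 0 moves.

0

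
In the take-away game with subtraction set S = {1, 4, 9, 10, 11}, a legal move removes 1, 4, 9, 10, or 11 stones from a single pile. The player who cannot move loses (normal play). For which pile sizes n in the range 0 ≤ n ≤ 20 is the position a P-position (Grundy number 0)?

0, 2, 5, 7, 19

G(0) = 0
G(1) = mex{0} = 1
G(2) = mex{1} = 0
G(3) = mex{0} = 1
G(4) = mex{1,0} = 2
G(5) = mex{2,1} = 0
G(6) = mex{0,0} = 1
G(7) = mex{1,1} = 0
G(8) = mex{0,2} = 1
G(9) = mex{1,0,0} = 2
G(10) = mex{2,1,1,0} = 3
G(11) = mex{3,0,0,1,0} = 2
G(12) = mex{2,1,1,0,1} = 3
G(13) = mex{3,2,2,1,0} = 4
G(14) = mex{4,3,0,2,1} = 5
G(15) = mex{5,2,1,0,2} = 3
G(16) = mex{3,3,0,1,0} = 2
G(17) = mex{2,4,1,0,1} = 3
G(18) = mex{3,5,2,1,0} = 4
G(19) = mex{4,3,3,2,1} = 0
G(20) = mex{0,2,2,3,2} = 1
P-positions are exactly the n with G(n) = 0.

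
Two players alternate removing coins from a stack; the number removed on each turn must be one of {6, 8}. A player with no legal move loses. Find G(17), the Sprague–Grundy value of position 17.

G(0) = 0
G(1) = mex{} = 0
G(2) = mex{} = 0
G(3) = mex{} = 0
G(4) = mex{} = 0
G(5) = mex{} = 0
G(6) = mex{0} = 1
G(7) = mex{0} = 1
G(8) = mex{0,0} = 1
G(9) = mex{0,0} = 1
G(10) = mex{0,0} = 1
G(11) = mex{0,0} = 1
G(12) = mex{1,0} = 2
G(13) = mex{1,0} = 2
G(14) = mex{1,1} = 0
G(15) = mex{1,1} = 0
G(16) = mex{1,1} = 0
G(17) = mex{1,1} = 0

0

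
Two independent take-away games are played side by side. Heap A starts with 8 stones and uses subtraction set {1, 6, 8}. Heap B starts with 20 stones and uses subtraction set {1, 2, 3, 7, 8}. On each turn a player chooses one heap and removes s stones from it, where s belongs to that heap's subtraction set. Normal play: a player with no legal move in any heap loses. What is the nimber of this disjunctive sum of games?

Heap A, S = {1, 6, 8}:
n : 0 1 2 3 4 5 6 7 8
G : 0 1 0 1 0 1 2 0 1
G_A(8) = 1.
Heap B, S = {1, 2, 3, 7, 8}:
G(0) = 0
G(1) = mex{0} = 1
G(2) = mex{1,0} = 2
G(3) = mex{2,1,0} = 3
G(4) = mex{3,2,1} = 0
G(5) = mex{0,3,2} = 1
G(6) = mex{1,0,3} = 2
G(7) = mex{2,1,0,0} = 3
G(8) = mex{3,2,1,1,0} = 4
G(9) = mex{4,3,2,2,1} = 0
G(10) = mex{0,4,3,3,2} = 1
G(11) = mex{1,0,4,0,3} = 2
G(12) = mex{2,1,0,1,0} = 3
G(13) = mex{3,2,1,2,1} = 0
G(14) = mex{0,3,2,3,2} = 1
G(15) = mex{1,0,3,4,3} = 2
G(16) = mex{2,1,0,0,4} = 3
G(17) = mex{3,2,1,1,0} = 4
G(18) = mex{4,3,2,2,1} = 0
G(19) = mex{0,4,3,3,2} = 1
G(20) = mex{1,0,4,0,3} = 2
G_B(20) = 2.
Combined Grundy value = 1 ⊕ 2 = 3.

3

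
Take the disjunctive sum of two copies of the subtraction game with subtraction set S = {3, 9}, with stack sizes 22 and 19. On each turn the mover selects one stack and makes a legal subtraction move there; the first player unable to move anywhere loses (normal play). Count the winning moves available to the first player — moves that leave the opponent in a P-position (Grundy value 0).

4

All stacks use S = {3, 9}:
G(0) = 0
G(1) = mex{} = 0
G(2) = mex{} = 0
G(3) = mex{0} = 1
G(4) = mex{0} = 1
G(5) = mex{0} = 1
G(6) = mex{1} = 0
G(7) = mex{1} = 0
G(8) = mex{1} = 0
G(9) = mex{0,0} = 1
G(10) = mex{0,0} = 1
G(11) = mex{0,0} = 1
G(12) = mex{1,1} = 0
G(13) = mex{1,1} = 0
G(14) = mex{1,1} = 0
G(15) = mex{0,0} = 1
G(16) = mex{0,0} = 1
G(17) = mex{0,0} = 1
G(18) = mex{1,1} = 0
G(19) = mex{1,1} = 0
G(20) = mex{1,1} = 0
G(21) = mex{0,0} = 1
G(22) = mex{0,0} = 1
Stack A: G(22) = 1.
Stack B: G(19) = 0.
Combined Grundy value = 1 ⊕ 0 = 1.
A winning move leaves total XOR = 0, i.e. changes one component's Grundy value g to g ⊕ X where X is the current total.
Stack A: need g' = 1⊕1 = 0. Options: 22−3→G=0, 22−9→G=0. Hits: 2.
Stack B: need g' = 0⊕1 = 1. Options: 19−3→G=1, 19−9→G=1. Hits: 2.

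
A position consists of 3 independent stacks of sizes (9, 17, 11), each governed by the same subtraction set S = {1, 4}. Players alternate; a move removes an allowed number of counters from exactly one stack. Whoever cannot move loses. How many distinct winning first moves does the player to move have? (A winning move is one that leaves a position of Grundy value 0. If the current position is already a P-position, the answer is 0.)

1

All stacks use S = {1, 4}:
G(0) = 0
G(1) = mex{0} = 1
G(2) = mex{1} = 0
G(3) = mex{0} = 1
G(4) = mex{1,0} = 2
G(5) = mex{2,1} = 0
G(6) = mex{0,0} = 1
G(7) = mex{1,1} = 0
G(8) = mex{0,2} = 1
G(9) = mex{1,0} = 2
G(10) = mex{2,1} = 0
G(11) = mex{0,0} = 1
G(12) = mex{1,1} = 0
G(13) = mex{0,2} = 1
G(14) = mex{1,0} = 2
G(15) = mex{2,1} = 0
G(16) = mex{0,0} = 1
G(17) = mex{1,1} = 0
Stack A: G(9) = 2.
Stack B: G(17) = 0.
Stack C: G(11) = 1.
Combined Grundy value = 2 ⊕ 0 ⊕ 1 = 3.
A winning move leaves total XOR = 0, i.e. changes one component's Grundy value g to g ⊕ X where X is the current total.
Stack A: need g' = 2⊕3 = 1. Options: 9−1→G=1, 9−4→G=0. Hits: 1.
Stack B: need g' = 0⊕3 = 3. Options: 17−1→G=1, 17−4→G=1. Hits: 0.
Stack C: need g' = 1⊕3 = 2. Options: 11−1→G=0, 11−4→G=0. Hits: 0.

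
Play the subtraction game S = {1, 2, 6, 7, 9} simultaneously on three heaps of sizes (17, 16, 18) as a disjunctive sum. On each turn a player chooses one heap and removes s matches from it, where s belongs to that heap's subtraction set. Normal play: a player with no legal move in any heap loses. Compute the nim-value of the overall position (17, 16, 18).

3

All heaps use S = {1, 2, 6, 7, 9}:
n :  0  1  2  3  4  5  6  7  8  9 10 11 12 13 14 15 16 17 18
G :  0  1  2  0  1  2  3  4  0  1  2  0  1  2  3  4  0  1  2
Heap A: G(17) = 1.
Heap B: G(16) = 0.
Heap C: G(18) = 2.
Combined Grundy value = 1 ⊕ 0 ⊕ 2 = 3.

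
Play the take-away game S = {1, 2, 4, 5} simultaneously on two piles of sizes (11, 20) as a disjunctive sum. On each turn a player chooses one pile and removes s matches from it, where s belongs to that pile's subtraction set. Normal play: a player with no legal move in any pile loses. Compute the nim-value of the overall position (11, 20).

0

All piles use S = {1, 2, 4, 5}:
n :  0  1  2  3  4  5  6  7  8  9 10 11 12 13 14 15 16 17 18 19 20
G :  0  1  2  0  1  2  0  1  2  0  1  2  0  1  2  0  1  2  0  1  2
Pile A: G(11) = 2.
Pile B: G(20) = 2.
Combined Grundy value = 2 ⊕ 2 = 0.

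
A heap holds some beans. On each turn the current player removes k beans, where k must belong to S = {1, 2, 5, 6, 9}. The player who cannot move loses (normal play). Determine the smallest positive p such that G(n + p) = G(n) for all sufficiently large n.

7

G(0) = 0
G(1) = mex{0} = 1
G(2) = mex{1,0} = 2
G(3) = mex{2,1} = 0
G(4) = mex{0,2} = 1
G(5) = mex{1,0,0} = 2
G(6) = mex{2,1,1,0} = 3
G(7) = mex{3,2,2,1} = 0
G(8) = mex{0,3,0,2} = 1
G(9) = mex{1,0,1,0,0} = 2
G(10) = mex{2,1,2,1,1} = 0
G(11) = mex{0,2,3,2,2} = 1
G(12) = mex{1,0,0,3,0} = 2
G(13) = mex{2,1,1,0,1} = 3
G(14) = mex{3,2,2,1,2} = 0
G(15) = mex{0,3,0,2,3} = 1
G(16) = mex{1,0,1,0,0} = 2
G(17) = mex{2,1,2,1,1} = 0
G(n+7) = G(n) holds for n = 0,…,8 (a full window of length max(S) = 9), so the sequence is purely periodic with period 7.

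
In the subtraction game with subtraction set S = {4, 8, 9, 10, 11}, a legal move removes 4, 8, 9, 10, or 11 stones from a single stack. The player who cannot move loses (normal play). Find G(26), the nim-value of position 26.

n :  0  1  2  3  4  5  6  7  8  9 10 11 12 13 14 15 16 17 18 19 20 21 22 23 24 25 26
G :  0  0  0  0  1  1  1  1  2  2  2  2  3  3  3  0  0  0  0  1  1  1  1  2  2  2  2

2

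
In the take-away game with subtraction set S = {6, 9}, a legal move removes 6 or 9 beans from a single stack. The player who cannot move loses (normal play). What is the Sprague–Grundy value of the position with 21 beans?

1

n :  0  1  2  3  4  5  6  7  8  9 10 11 12 13 14 15 16 17 18 19 20 21
G :  0  0  0  0  0  0  1  1  1  1  1  1  2  2  2  0  0  0  0  0  0  1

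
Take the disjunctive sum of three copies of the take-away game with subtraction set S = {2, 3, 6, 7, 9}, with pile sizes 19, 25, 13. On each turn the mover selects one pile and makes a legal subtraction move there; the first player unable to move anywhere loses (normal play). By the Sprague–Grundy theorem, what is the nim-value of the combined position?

All piles use S = {2, 3, 6, 7, 9}:
n :  0  1  2  3  4  5  6  7  8  9 10 11 12 13 14 15 16 17 18 19 20 21 22 23 24 25
G :  0  0  1  1  2  0  3  1  2  2  3  3  4  0  5  1  4  0  0  1  1  2  2  3  3  5
Pile A: G(19) = 1.
Pile B: G(25) = 5.
Pile C: G(13) = 0.
Combined Grundy value = 1 ⊕ 5 ⊕ 0 = 4.

4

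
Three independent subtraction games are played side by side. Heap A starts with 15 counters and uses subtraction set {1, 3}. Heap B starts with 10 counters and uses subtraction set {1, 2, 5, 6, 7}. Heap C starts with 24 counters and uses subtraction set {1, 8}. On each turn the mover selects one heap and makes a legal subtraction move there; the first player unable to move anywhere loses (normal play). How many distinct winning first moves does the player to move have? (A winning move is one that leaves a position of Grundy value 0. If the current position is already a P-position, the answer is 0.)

1

Heap A, S = {1, 3}:
n :  0  1  2  3  4  5  6  7  8  9 10 11 12 13 14 15
G :  0  1  0  1  0  1  0  1  0  1  0  1  0  1  0  1
G_A(15) = 1.
Heap B, S = {1, 2, 5, 6, 7}:
n :  0  1  2  3  4  5  6  7  8  9 10
G :  0  1  2  0  1  2  3  4  5  3  4
G_B(10) = 4.
Heap C, S = {1, 8}:
G(0) = 0
G(1) = mex{0} = 1
G(2) = mex{1} = 0
G(3) = mex{0} = 1
G(4) = mex{1} = 0
G(5) = mex{0} = 1
G(6) = mex{1} = 0
G(7) = mex{0} = 1
G(8) = mex{1,0} = 2
G(9) = mex{2,1} = 0
G(10) = mex{0,0} = 1
G(11) = mex{1,1} = 0
G(12) = mex{0,0} = 1
G(13) = mex{1,1} = 0
G(14) = mex{0,0} = 1
G(15) = mex{1,1} = 0
G(16) = mex{0,2} = 1
G(17) = mex{1,0} = 2
G(18) = mex{2,1} = 0
G(19) = mex{0,0} = 1
G(20) = mex{1,1} = 0
G(21) = mex{0,0} = 1
G(22) = mex{1,1} = 0
G(23) = mex{0,0} = 1
G(24) = mex{1,1} = 0
G_C(24) = 0.
Combined Grundy value = 1 ⊕ 4 ⊕ 0 = 5.
A winning move leaves total XOR = 0, i.e. changes one component's Grundy value g to g ⊕ X where X is the current total.
Heap A: need g' = 1⊕5 = 4. Options: 15−1→G=0, 15−3→G=0. Hits: 0.
Heap B: need g' = 4⊕5 = 1. Options: 10−1→G=3, 10−2→G=5, 10−5→G=2, 10−6→G=1, 10−7→G=0. Hits: 1.
Heap C: need g' = 0⊕5 = 5. Options: 24−1→G=1, 24−8→G=1. Hits: 0.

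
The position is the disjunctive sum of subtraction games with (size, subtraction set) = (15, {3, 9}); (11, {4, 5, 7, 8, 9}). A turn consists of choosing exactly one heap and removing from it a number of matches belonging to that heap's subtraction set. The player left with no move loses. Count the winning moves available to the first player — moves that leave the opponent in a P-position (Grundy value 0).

Heap A, S = {3, 9}:
n :  0  1  2  3  4  5  6  7  8  9 10 11 12 13 14 15
G :  0  0  0  1  1  1  0  0  0  1  1  1  0  0  0  1
G_A(15) = 1.
Heap B, S = {4, 5, 7, 8, 9}:
G(0) = 0
G(1) = mex{} = 0
G(2) = mex{} = 0
G(3) = mex{} = 0
G(4) = mex{0} = 1
G(5) = mex{0,0} = 1
G(6) = mex{0,0} = 1
G(7) = mex{0,0,0} = 1
G(8) = mex{1,0,0,0} = 2
G(9) = mex{1,1,0,0,0} = 2
G(10) = mex{1,1,0,0,0} = 2
G(11) = mex{1,1,1,0,0} = 2
G_B(11) = 2.
Combined Grundy value = 1 ⊕ 2 = 3.
A winning move leaves total XOR = 0, i.e. changes one component's Grundy value g to g ⊕ X where X is the current total.
Heap A: need g' = 1⊕3 = 2. Options: 15−3→G=0, 15−9→G=0. Hits: 0.
Heap B: need g' = 2⊕3 = 1. Options: 11−4→G=1, 11−5→G=1, 11−7→G=1, 11−8→G=0, 11−9→G=0. Hits: 3.

3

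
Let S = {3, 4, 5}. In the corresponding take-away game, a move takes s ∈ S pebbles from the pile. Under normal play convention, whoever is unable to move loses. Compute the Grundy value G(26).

0

G(0) = 0
G(1) = mex{} = 0
G(2) = mex{} = 0
G(3) = mex{0} = 1
G(4) = mex{0,0} = 1
G(5) = mex{0,0,0} = 1
G(6) = mex{1,0,0} = 2
G(7) = mex{1,1,0} = 2
G(8) = mex{1,1,1} = 0
G(9) = mex{2,1,1} = 0
G(10) = mex{2,2,1} = 0
G(11) = mex{0,2,2} = 1
G(12) = mex{0,0,2} = 1
G(13) = mex{0,0,0} = 1
G(14) = mex{1,0,0} = 2
G(15) = mex{1,1,0} = 2
G(16) = mex{1,1,1} = 0
G(17) = mex{2,1,1} = 0
G(18) = mex{2,2,1} = 0
G(19) = mex{0,2,2} = 1
G(20) = mex{0,0,2} = 1
G(21) = mex{0,0,0} = 1
G(22) = mex{1,0,0} = 2
G(23) = mex{1,1,0} = 2
G(24) = mex{1,1,1} = 0
G(25) = mex{2,1,1} = 0
G(26) = mex{2,2,1} = 0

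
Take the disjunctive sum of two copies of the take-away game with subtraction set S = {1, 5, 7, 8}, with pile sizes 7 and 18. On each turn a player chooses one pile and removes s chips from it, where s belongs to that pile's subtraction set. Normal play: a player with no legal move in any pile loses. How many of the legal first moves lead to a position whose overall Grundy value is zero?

All piles use S = {1, 5, 7, 8}:
n :  0  1  2  3  4  5  6  7  8  9 10 11 12 13 14 15 16 17 18
G :  0  1  0  1  0  1  0  1  2  3  2  3  2  3  2  0  1  0  1
Pile A: G(7) = 1.
Pile B: G(18) = 1.
Combined Grundy value = 1 ⊕ 1 = 0.
A winning move leaves total XOR = 0, i.e. changes one component's Grundy value g to g ⊕ X where X is the current total.
Pile A: target g' = 1⊕0 = 1, but every legal move changes the Grundy value (mex property), so 0 moves.
Pile B: target g' = 1⊕0 = 1, but every legal move changes the Grundy value (mex property), so 0 moves.

0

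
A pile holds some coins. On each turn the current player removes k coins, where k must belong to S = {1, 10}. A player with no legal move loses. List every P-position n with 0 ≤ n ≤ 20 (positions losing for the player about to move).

n :  0  1  2  3  4  5  6  7  8  9 10 11 12 13 14 15 16 17 18 19 20
G :  0  1  0  1  0  1  0  1  0  1  2  0  1  0  1  0  1  0  1  0  1
P-positions are exactly the n with G(n) = 0.

0, 2, 4, 6, 8, 11, 13, 15, 17, 19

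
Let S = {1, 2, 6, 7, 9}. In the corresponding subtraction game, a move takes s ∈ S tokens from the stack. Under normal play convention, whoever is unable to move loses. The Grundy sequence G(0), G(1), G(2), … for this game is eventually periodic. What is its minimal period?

G(0) = 0
G(1) = mex{0} = 1
G(2) = mex{1,0} = 2
G(3) = mex{2,1} = 0
G(4) = mex{0,2} = 1
G(5) = mex{1,0} = 2
G(6) = mex{2,1,0} = 3
G(7) = mex{3,2,1,0} = 4
G(8) = mex{4,3,2,1} = 0
G(9) = mex{0,4,0,2,0} = 1
G(10) = mex{1,0,1,0,1} = 2
G(11) = mex{2,1,2,1,2} = 0
G(12) = mex{0,2,3,2,0} = 1
G(13) = mex{1,0,4,3,1} = 2
G(14) = mex{2,1,0,4,2} = 3
G(15) = mex{3,2,1,0,3} = 4
G(16) = mex{4,3,2,1,4} = 0
G(17) = mex{0,4,0,2,0} = 1
G(18) = mex{1,0,1,0,1} = 2
G(n+8) = G(n) holds for n = 0,…,8 (a full window of length max(S) = 9), so the sequence is purely periodic with period 8.

8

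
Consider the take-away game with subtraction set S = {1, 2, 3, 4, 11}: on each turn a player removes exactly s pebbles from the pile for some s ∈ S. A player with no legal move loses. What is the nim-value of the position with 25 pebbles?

0

n :  0  1  2  3  4  5  6  7  8  9 10 11 12 13 14 15 16 17 18 19 20 21 22 23 24 25
G :  0  1  2  3  4  0  1  2  3  4  0  1  2  3  4  0  1  2  3  4  0  1  2  3  4  0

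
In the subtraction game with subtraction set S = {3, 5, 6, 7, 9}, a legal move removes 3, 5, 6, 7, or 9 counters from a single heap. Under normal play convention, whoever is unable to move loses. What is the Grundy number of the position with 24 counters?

n :  0  1  2  3  4  5  6  7  8  9 10 11 12 13 14 15 16 17 18 19 20 21 22 23 24
G :  0  0  0  1  1  1  2  2  2  3  3  3  0  0  0  1  1  1  2  2  2  3  3  3  0

0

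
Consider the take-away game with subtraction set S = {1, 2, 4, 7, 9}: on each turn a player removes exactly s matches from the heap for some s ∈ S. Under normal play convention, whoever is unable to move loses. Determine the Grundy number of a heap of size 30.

n :  0  1  2  3  4  5  6  7  8  9 10 11 12 13 14 15 16 17 18 19 20 21 22 23 24 25 26 27 28 29 30
G :  0  1  2  0  1  2  0  1  2  3  4  0  1  2  0  1  2  0  1  2  3  4  0  1  2  0  1  2  0  1  2

2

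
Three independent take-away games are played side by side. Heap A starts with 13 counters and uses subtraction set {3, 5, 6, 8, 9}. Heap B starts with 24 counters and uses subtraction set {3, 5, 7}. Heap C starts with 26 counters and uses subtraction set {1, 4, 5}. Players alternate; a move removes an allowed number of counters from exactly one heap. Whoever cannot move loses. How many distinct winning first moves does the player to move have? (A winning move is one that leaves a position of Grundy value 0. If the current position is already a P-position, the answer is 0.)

4

Heap A, S = {3, 5, 6, 8, 9}:
G(0) = 0
G(1) = mex{} = 0
G(2) = mex{} = 0
G(3) = mex{0} = 1
G(4) = mex{0} = 1
G(5) = mex{0,0} = 1
G(6) = mex{1,0,0} = 2
G(7) = mex{1,0,0} = 2
G(8) = mex{1,1,0,0} = 2
G(9) = mex{2,1,1,0,0} = 3
G(10) = mex{2,1,1,0,0} = 3
G(11) = mex{2,2,1,1,0} = 3
G(12) = mex{3,2,2,1,1} = 0
G(13) = mex{3,2,2,1,1} = 0
G_A(13) = 0.
Heap B, S = {3, 5, 7}:
n :  0  1  2  3  4  5  6  7  8  9 10 11 12 13 14 15 16 17 18 19 20 21 22 23 24
G :  0  0  0  1  1  1  2  2  2  3  0  0  0  1  1  1  2  2  2  3  0  0  0  1  1
G_B(24) = 1.
Heap C, S = {1, 4, 5}:
G(0) = 0
G(1) = mex{0} = 1
G(2) = mex{1} = 0
G(3) = mex{0} = 1
G(4) = mex{1,0} = 2
G(5) = mex{2,1,0} = 3
G(6) = mex{3,0,1} = 2
G(7) = mex{2,1,0} = 3
G(8) = mex{3,2,1} = 0
G(9) = mex{0,3,2} = 1
G(10) = mex{1,2,3} = 0
G(11) = mex{0,3,2} = 1
G(12) = mex{1,0,3} = 2
G(13) = mex{2,1,0} = 3
G(14) = mex{3,0,1} = 2
G(15) = mex{2,1,0} = 3
G(16) = mex{3,2,1} = 0
G(17) = mex{0,3,2} = 1
G(18) = mex{1,2,3} = 0
G(19) = mex{0,3,2} = 1
G(20) = mex{1,0,3} = 2
G(21) = mex{2,1,0} = 3
G(22) = mex{3,0,1} = 2
G(23) = mex{2,1,0} = 3
G(24) = mex{3,2,1} = 0
G(25) = mex{0,3,2} = 1
G(26) = mex{1,2,3} = 0
G_C(26) = 0.
Combined Grundy value = 0 ⊕ 1 ⊕ 0 = 1.
A winning move leaves total XOR = 0, i.e. changes one component's Grundy value g to g ⊕ X where X is the current total.
Heap A: need g' = 0⊕1 = 1. Options: 13−3→G=3, 13−5→G=2, 13−6→G=2, 13−8→G=1, 13−9→G=1. Hits: 2.
Heap B: need g' = 1⊕1 = 0. Options: 24−3→G=0, 24−5→G=3, 24−7→G=2. Hits: 1.
Heap C: need g' = 0⊕1 = 1. Options: 26−1→G=1, 26−4→G=2, 26−5→G=3. Hits: 1.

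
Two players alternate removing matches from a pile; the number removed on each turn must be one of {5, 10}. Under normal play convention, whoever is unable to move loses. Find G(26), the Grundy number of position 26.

2

n :  0  1  2  3  4  5  6  7  8  9 10 11 12 13 14 15 16 17 18 19 20 21 22 23 24 25 26
G :  0  0  0  0  0  1  1  1  1  1  2  2  2  2  2  0  0  0  0  0  1  1  1  1  1  2  2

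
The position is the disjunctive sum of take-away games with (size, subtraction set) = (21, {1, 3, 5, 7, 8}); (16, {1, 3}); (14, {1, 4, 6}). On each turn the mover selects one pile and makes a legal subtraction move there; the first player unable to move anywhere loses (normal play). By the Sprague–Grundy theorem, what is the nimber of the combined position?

2

Pile A, S = {1, 3, 5, 7, 8}:
G(0) = 0
G(1) = mex{0} = 1
G(2) = mex{1} = 0
G(3) = mex{0,0} = 1
G(4) = mex{1,1} = 0
G(5) = mex{0,0,0} = 1
G(6) = mex{1,1,1} = 0
G(7) = mex{0,0,0,0} = 1
G(8) = mex{1,1,1,1,0} = 2
G(9) = mex{2,0,0,0,1} = 3
G(10) = mex{3,1,1,1,0} = 2
G(11) = mex{2,2,0,0,1} = 3
G(12) = mex{3,3,1,1,0} = 2
G(13) = mex{2,2,2,0,1} = 3
G(14) = mex{3,3,3,1,0} = 2
G(15) = mex{2,2,2,2,1} = 0
G(16) = mex{0,3,3,3,2} = 1
G(17) = mex{1,2,2,2,3} = 0
G(18) = mex{0,0,3,3,2} = 1
G(19) = mex{1,1,2,2,3} = 0
G(20) = mex{0,0,0,3,2} = 1
G(21) = mex{1,1,1,2,3} = 0
G_A(21) = 0.
Pile B, S = {1, 3}:
n :  0  1  2  3  4  5  6  7  8  9 10 11 12 13 14 15 16
G :  0  1  0  1  0  1  0  1  0  1  0  1  0  1  0  1  0
G_B(16) = 0.
Pile C, S = {1, 4, 6}:
G(0) = 0
G(1) = mex{0} = 1
G(2) = mex{1} = 0
G(3) = mex{0} = 1
G(4) = mex{1,0} = 2
G(5) = mex{2,1} = 0
G(6) = mex{0,0,0} = 1
G(7) = mex{1,1,1} = 0
G(8) = mex{0,2,0} = 1
G(9) = mex{1,0,1} = 2
G(10) = mex{2,1,2} = 0
G(11) = mex{0,0,0} = 1
G(12) = mex{1,1,1} = 0
G(13) = mex{0,2,0} = 1
G(14) = mex{1,0,1} = 2
G_C(14) = 2.
Combined Grundy value = 0 ⊕ 0 ⊕ 2 = 2.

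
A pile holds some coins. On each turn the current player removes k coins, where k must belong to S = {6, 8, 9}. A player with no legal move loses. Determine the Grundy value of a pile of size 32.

G(0) = 0
G(1) = mex{} = 0
G(2) = mex{} = 0
G(3) = mex{} = 0
G(4) = mex{} = 0
G(5) = mex{} = 0
G(6) = mex{0} = 1
G(7) = mex{0} = 1
G(8) = mex{0,0} = 1
G(9) = mex{0,0,0} = 1
G(10) = mex{0,0,0} = 1
G(11) = mex{0,0,0} = 1
G(12) = mex{1,0,0} = 2
G(13) = mex{1,0,0} = 2
G(14) = mex{1,1,0} = 2
G(15) = mex{1,1,1} = 0
G(16) = mex{1,1,1} = 0
G(17) = mex{1,1,1} = 0
G(18) = mex{2,1,1} = 0
G(19) = mex{2,1,1} = 0
G(20) = mex{2,2,1} = 0
G(21) = mex{0,2,2} = 1
G(22) = mex{0,2,2} = 1
G(23) = mex{0,0,2} = 1
G(24) = mex{0,0,0} = 1
G(25) = mex{0,0,0} = 1
G(26) = mex{0,0,0} = 1
G(27) = mex{1,0,0} = 2
G(28) = mex{1,0,0} = 2
G(29) = mex{1,1,0} = 2
G(30) = mex{1,1,1} = 0
G(31) = mex{1,1,1} = 0
G(32) = mex{1,1,1} = 0

0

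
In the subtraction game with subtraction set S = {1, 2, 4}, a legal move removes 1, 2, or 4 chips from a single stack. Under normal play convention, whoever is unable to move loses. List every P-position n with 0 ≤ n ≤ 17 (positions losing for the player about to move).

0, 3, 6, 9, 12, 15

G(0) = 0
G(1) = mex{0} = 1
G(2) = mex{1,0} = 2
G(3) = mex{2,1} = 0
G(4) = mex{0,2,0} = 1
G(5) = mex{1,0,1} = 2
G(6) = mex{2,1,2} = 0
G(7) = mex{0,2,0} = 1
G(8) = mex{1,0,1} = 2
G(9) = mex{2,1,2} = 0
G(10) = mex{0,2,0} = 1
G(11) = mex{1,0,1} = 2
G(12) = mex{2,1,2} = 0
G(13) = mex{0,2,0} = 1
G(14) = mex{1,0,1} = 2
G(15) = mex{2,1,2} = 0
G(16) = mex{0,2,0} = 1
G(17) = mex{1,0,1} = 2
P-positions are exactly the n with G(n) = 0.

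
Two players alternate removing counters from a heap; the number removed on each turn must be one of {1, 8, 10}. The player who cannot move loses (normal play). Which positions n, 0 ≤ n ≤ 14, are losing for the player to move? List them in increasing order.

0, 2, 4, 6, 9, 11, 13

G(0) = 0
G(1) = mex{0} = 1
G(2) = mex{1} = 0
G(3) = mex{0} = 1
G(4) = mex{1} = 0
G(5) = mex{0} = 1
G(6) = mex{1} = 0
G(7) = mex{0} = 1
G(8) = mex{1,0} = 2
G(9) = mex{2,1} = 0
G(10) = mex{0,0,0} = 1
G(11) = mex{1,1,1} = 0
G(12) = mex{0,0,0} = 1
G(13) = mex{1,1,1} = 0
G(14) = mex{0,0,0} = 1
P-positions are exactly the n with G(n) = 0.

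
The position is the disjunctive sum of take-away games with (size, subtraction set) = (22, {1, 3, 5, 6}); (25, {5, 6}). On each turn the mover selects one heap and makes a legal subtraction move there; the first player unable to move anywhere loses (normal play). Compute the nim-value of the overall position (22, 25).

Heap A, S = {1, 3, 5, 6}:
n :  0  1  2  3  4  5  6  7  8  9 10 11 12 13 14 15 16 17 18 19 20 21 22
G :  0  1  0  1  0  1  2  3  2  3  2  0  1  0  1  0  1  2  3  2  3  2  0
G_A(22) = 0.
Heap B, S = {5, 6}:
G(0) = 0
G(1) = mex{} = 0
G(2) = mex{} = 0
G(3) = mex{} = 0
G(4) = mex{} = 0
G(5) = mex{0} = 1
G(6) = mex{0,0} = 1
G(7) = mex{0,0} = 1
G(8) = mex{0,0} = 1
G(9) = mex{0,0} = 1
G(10) = mex{1,0} = 2
G(11) = mex{1,1} = 0
G(12) = mex{1,1} = 0
G(13) = mex{1,1} = 0
G(14) = mex{1,1} = 0
G(15) = mex{2,1} = 0
G(16) = mex{0,2} = 1
G(17) = mex{0,0} = 1
G(18) = mex{0,0} = 1
G(19) = mex{0,0} = 1
G(20) = mex{0,0} = 1
G(21) = mex{1,0} = 2
G(22) = mex{1,1} = 0
G(23) = mex{1,1} = 0
G(24) = mex{1,1} = 0
G(25) = mex{1,1} = 0
G_B(25) = 0.
Combined Grundy value = 0 ⊕ 0 = 0.

0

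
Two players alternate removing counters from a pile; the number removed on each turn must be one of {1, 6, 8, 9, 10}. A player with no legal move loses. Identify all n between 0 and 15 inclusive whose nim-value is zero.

0, 2, 4, 7

n :  0  1  2  3  4  5  6  7  8  9 10 11 12 13 14 15
G :  0  1  0  1  0  1  2  0  1  2  3  2  3  2  3  4
P-positions are exactly the n with G(n) = 0.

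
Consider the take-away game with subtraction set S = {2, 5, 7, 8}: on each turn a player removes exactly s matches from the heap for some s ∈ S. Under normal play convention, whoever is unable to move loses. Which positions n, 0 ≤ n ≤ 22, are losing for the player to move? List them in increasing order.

0, 1, 4, 10, 13, 14

n :  0  1  2  3  4  5  6  7  8  9 10 11 12 13 14 15 16 17 18 19 20 21 22
G :  0  0  1  1  0  2  1  3  2  2  0  3  1  0  0  1  1  3  2  2  3  3  2
P-positions are exactly the n with G(n) = 0.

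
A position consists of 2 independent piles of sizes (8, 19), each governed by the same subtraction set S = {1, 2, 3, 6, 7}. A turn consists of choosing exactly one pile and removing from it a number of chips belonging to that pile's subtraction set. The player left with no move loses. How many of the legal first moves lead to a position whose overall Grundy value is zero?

3

All piles use S = {1, 2, 3, 6, 7}:
n :  0  1  2  3  4  5  6  7  8  9 10 11 12 13 14 15 16 17 18 19
G :  0  1  2  3  0  1  2  3  0  1  2  3  0  1  2  3  0  1  2  3
Pile A: G(8) = 0.
Pile B: G(19) = 3.
Combined Grundy value = 0 ⊕ 3 = 3.
A winning move leaves total XOR = 0, i.e. changes one component's Grundy value g to g ⊕ X where X is the current total.
Pile A: need g' = 0⊕3 = 3. Options: 8−1→G=3, 8−2→G=2, 8−3→G=1, 8−6→G=2, 8−7→G=1. Hits: 1.
Pile B: need g' = 3⊕3 = 0. Options: 19−1→G=2, 19−2→G=1, 19−3→G=0, 19−6→G=1, 19−7→G=0. Hits: 2.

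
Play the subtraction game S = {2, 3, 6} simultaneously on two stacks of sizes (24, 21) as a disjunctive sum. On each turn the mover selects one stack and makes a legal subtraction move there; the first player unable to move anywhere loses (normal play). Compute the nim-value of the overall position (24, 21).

2

All stacks use S = {2, 3, 6}:
G(0) = 0
G(1) = mex{} = 0
G(2) = mex{0} = 1
G(3) = mex{0,0} = 1
G(4) = mex{1,0} = 2
G(5) = mex{1,1} = 0
G(6) = mex{2,1,0} = 3
G(7) = mex{0,2,0} = 1
G(8) = mex{3,0,1} = 2
G(9) = mex{1,3,1} = 0
G(10) = mex{2,1,2} = 0
G(11) = mex{0,2,0} = 1
G(12) = mex{0,0,3} = 1
G(13) = mex{1,0,1} = 2
G(14) = mex{1,1,2} = 0
G(15) = mex{2,1,0} = 3
G(16) = mex{0,2,0} = 1
G(17) = mex{3,0,1} = 2
G(18) = mex{1,3,1} = 0
G(19) = mex{2,1,2} = 0
G(20) = mex{0,2,0} = 1
G(21) = mex{0,0,3} = 1
G(22) = mex{1,0,1} = 2
G(23) = mex{1,1,2} = 0
G(24) = mex{2,1,0} = 3
Stack A: G(24) = 3.
Stack B: G(21) = 1.
Combined Grundy value = 3 ⊕ 1 = 2.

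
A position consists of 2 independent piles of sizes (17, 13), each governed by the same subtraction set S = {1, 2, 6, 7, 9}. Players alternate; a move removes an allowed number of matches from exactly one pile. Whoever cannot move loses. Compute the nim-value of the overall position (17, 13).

All piles use S = {1, 2, 6, 7, 9}:
n :  0  1  2  3  4  5  6  7  8  9 10 11 12 13 14 15 16 17
G :  0  1  2  0  1  2  3  4  0  1  2  0  1  2  3  4  0  1
Pile A: G(17) = 1.
Pile B: G(13) = 2.
Combined Grundy value = 1 ⊕ 2 = 3.

3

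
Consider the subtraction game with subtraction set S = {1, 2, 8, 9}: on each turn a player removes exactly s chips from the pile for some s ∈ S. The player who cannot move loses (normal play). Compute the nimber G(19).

G(0) = 0
G(1) = mex{0} = 1
G(2) = mex{1,0} = 2
G(3) = mex{2,1} = 0
G(4) = mex{0,2} = 1
G(5) = mex{1,0} = 2
G(6) = mex{2,1} = 0
G(7) = mex{0,2} = 1
G(8) = mex{1,0,0} = 2
G(9) = mex{2,1,1,0} = 3
G(10) = mex{3,2,2,1} = 0
G(11) = mex{0,3,0,2} = 1
G(12) = mex{1,0,1,0} = 2
G(13) = mex{2,1,2,1} = 0
G(14) = mex{0,2,0,2} = 1
G(15) = mex{1,0,1,0} = 2
G(16) = mex{2,1,2,1} = 0
G(17) = mex{0,2,3,2} = 1
G(18) = mex{1,0,0,3} = 2
G(19) = mex{2,1,1,0} = 3

3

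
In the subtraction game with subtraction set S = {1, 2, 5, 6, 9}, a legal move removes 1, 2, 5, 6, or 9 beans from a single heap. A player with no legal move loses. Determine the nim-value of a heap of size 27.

3

n :  0  1  2  3  4  5  6  7  8  9 10 11 12 13 14 15 16 17 18 19 20 21 22 23 24 25 26 27
G :  0  1  2  0  1  2  3  0  1  2  0  1  2  3  0  1  2  0  1  2  3  0  1  2  0  1  2  3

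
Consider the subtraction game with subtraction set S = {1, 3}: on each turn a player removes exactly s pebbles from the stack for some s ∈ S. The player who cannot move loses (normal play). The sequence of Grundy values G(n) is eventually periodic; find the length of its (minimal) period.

G(0) = 0
G(1) = mex{0} = 1
G(2) = mex{1} = 0
G(3) = mex{0,0} = 1
G(4) = mex{1,1} = 0
G(5) = mex{0,0} = 1
G(6) = mex{1,1} = 0
G(7) = mex{0,0} = 1
G(8) = mex{1,1} = 0
G(9) = mex{0,0} = 1
G(10) = mex{1,1} = 0
G(11) = mex{0,0} = 1
G(12) = mex{1,1} = 0
G(13) = mex{0,0} = 1
G(14) = mex{1,1} = 0
G(n+2) = G(n) holds for n = 0,…,2 (a full window of length max(S) = 3), so the sequence is purely periodic with period 2.

2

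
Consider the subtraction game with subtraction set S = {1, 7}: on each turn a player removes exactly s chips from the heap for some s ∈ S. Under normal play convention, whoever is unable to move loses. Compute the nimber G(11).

G(0) = 0
G(1) = mex{0} = 1
G(2) = mex{1} = 0
G(3) = mex{0} = 1
G(4) = mex{1} = 0
G(5) = mex{0} = 1
G(6) = mex{1} = 0
G(7) = mex{0,0} = 1
G(8) = mex{1,1} = 0
G(9) = mex{0,0} = 1
G(10) = mex{1,1} = 0
G(11) = mex{0,0} = 1

1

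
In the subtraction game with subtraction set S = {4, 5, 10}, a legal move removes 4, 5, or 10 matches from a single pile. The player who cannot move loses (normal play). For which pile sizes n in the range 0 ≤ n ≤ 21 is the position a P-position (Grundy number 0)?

0, 1, 2, 3, 9, 15, 16, 17, 18

n :  0  1  2  3  4  5  6  7  8  9 10 11 12 13 14 15 16 17 18 19 20 21
G :  0  0  0  0  1  1  1  1  2  0  2  2  3  1  3  0  0  0  0  1  1  1
P-positions are exactly the n with G(n) = 0.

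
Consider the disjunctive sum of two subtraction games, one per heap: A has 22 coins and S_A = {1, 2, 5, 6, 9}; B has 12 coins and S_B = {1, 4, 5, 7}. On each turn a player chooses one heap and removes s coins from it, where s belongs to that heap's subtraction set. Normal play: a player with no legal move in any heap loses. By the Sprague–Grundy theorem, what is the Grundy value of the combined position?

Heap A, S = {1, 2, 5, 6, 9}:
G(0) = 0
G(1) = mex{0} = 1
G(2) = mex{1,0} = 2
G(3) = mex{2,1} = 0
G(4) = mex{0,2} = 1
G(5) = mex{1,0,0} = 2
G(6) = mex{2,1,1,0} = 3
G(7) = mex{3,2,2,1} = 0
G(8) = mex{0,3,0,2} = 1
G(9) = mex{1,0,1,0,0} = 2
G(10) = mex{2,1,2,1,1} = 0
G(11) = mex{0,2,3,2,2} = 1
G(12) = mex{1,0,0,3,0} = 2
G(13) = mex{2,1,1,0,1} = 3
G(14) = mex{3,2,2,1,2} = 0
G(15) = mex{0,3,0,2,3} = 1
G(16) = mex{1,0,1,0,0} = 2
G(17) = mex{2,1,2,1,1} = 0
G(18) = mex{0,2,3,2,2} = 1
G(19) = mex{1,0,0,3,0} = 2
G(20) = mex{2,1,1,0,1} = 3
G(21) = mex{3,2,2,1,2} = 0
G(22) = mex{0,3,0,2,3} = 1
G_A(22) = 1.
Heap B, S = {1, 4, 5, 7}:
n :  0  1  2  3  4  5  6  7  8  9 10 11 12
G :  0  1  0  1  2  3  2  3  0  1  0  1  2
G_B(12) = 2.
Combined Grundy value = 1 ⊕ 2 = 3.

3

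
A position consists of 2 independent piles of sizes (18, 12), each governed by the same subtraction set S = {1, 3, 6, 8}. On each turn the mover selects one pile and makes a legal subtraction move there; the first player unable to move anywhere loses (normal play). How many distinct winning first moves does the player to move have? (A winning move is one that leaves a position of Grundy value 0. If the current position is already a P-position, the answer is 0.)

5

All piles use S = {1, 3, 6, 8}:
n :  0  1  2  3  4  5  6  7  8  9 10 11 12 13 14 15 16 17 18
G :  0  1  0  1  0  1  2  3  2  0  1  0  1  0  1  2  3  2  0
Pile A: G(18) = 0.
Pile B: G(12) = 1.
Combined Grundy value = 0 ⊕ 1 = 1.
A winning move leaves total XOR = 0, i.e. changes one component's Grundy value g to g ⊕ X where X is the current total.
Pile A: need g' = 0⊕1 = 1. Options: 18−1→G=2, 18−3→G=2, 18−6→G=1, 18−8→G=1. Hits: 2.
Pile B: need g' = 1⊕1 = 0. Options: 12−1→G=0, 12−3→G=0, 12−6→G=2, 12−8→G=0. Hits: 3.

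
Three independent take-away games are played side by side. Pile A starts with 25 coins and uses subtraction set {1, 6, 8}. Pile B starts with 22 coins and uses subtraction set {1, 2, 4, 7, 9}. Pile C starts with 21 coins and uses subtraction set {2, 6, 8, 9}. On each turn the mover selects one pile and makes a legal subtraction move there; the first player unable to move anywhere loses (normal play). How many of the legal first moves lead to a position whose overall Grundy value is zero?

Pile A, S = {1, 6, 8}:
n :  0  1  2  3  4  5  6  7  8  9 10 11 12 13 14 15 16 17 18 19 20 21 22 23 24 25
G :  0  1  0  1  0  1  2  0  1  0  1  0  1  2  0  1  0  1  0  1  2  0  1  0  1  0
G_A(25) = 0.
Pile B, S = {1, 2, 4, 7, 9}:
G(0) = 0
G(1) = mex{0} = 1
G(2) = mex{1,0} = 2
G(3) = mex{2,1} = 0
G(4) = mex{0,2,0} = 1
G(5) = mex{1,0,1} = 2
G(6) = mex{2,1,2} = 0
G(7) = mex{0,2,0,0} = 1
G(8) = mex{1,0,1,1} = 2
G(9) = mex{2,1,2,2,0} = 3
G(10) = mex{3,2,0,0,1} = 4
G(11) = mex{4,3,1,1,2} = 0
G(12) = mex{0,4,2,2,0} = 1
G(13) = mex{1,0,3,0,1} = 2
G(14) = mex{2,1,4,1,2} = 0
G(15) = mex{0,2,0,2,0} = 1
G(16) = mex{1,0,1,3,1} = 2
G(17) = mex{2,1,2,4,2} = 0
G(18) = mex{0,2,0,0,3} = 1
G(19) = mex{1,0,1,1,4} = 2
G(20) = mex{2,1,2,2,0} = 3
G(21) = mex{3,2,0,0,1} = 4
G(22) = mex{4,3,1,1,2} = 0
G_B(22) = 0.
Pile C, S = {2, 6, 8, 9}:
G(0) = 0
G(1) = mex{} = 0
G(2) = mex{0} = 1
G(3) = mex{0} = 1
G(4) = mex{1} = 0
G(5) = mex{1} = 0
G(6) = mex{0,0} = 1
G(7) = mex{0,0} = 1
G(8) = mex{1,1,0} = 2
G(9) = mex{1,1,0,0} = 2
G(10) = mex{2,0,1,0} = 3
G(11) = mex{2,0,1,1} = 3
G(12) = mex{3,1,0,1} = 2
G(13) = mex{3,1,0,0} = 2
G(14) = mex{2,2,1,0} = 3
G(15) = mex{2,2,1,1} = 0
G(16) = mex{3,3,2,1} = 0
G(17) = mex{0,3,2,2} = 1
G(18) = mex{0,2,3,2} = 1
G(19) = mex{1,2,3,3} = 0
G(20) = mex{1,3,2,3} = 0
G(21) = mex{0,0,2,2} = 1
G_C(21) = 1.
Combined Grundy value = 0 ⊕ 0 ⊕ 1 = 1.
A winning move leaves total XOR = 0, i.e. changes one component's Grundy value g to g ⊕ X where X is the current total.
Pile A: need g' = 0⊕1 = 1. Options: 25−1→G=1, 25−6→G=1, 25−8→G=1. Hits: 3.
Pile B: need g' = 0⊕1 = 1. Options: 22−1→G=4, 22−2→G=3, 22−4→G=1, 22−7→G=1, 22−9→G=2. Hits: 2.
Pile C: need g' = 1⊕1 = 0. Options: 21−2→G=0, 21−6→G=0, 21−8→G=2, 21−9→G=2. Hits: 2.

7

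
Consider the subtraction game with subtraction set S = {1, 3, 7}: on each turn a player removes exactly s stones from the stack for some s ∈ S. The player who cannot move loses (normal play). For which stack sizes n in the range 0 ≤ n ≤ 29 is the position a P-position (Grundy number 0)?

0, 2, 4, 6, 8, 10, 12, 14, 16, 18, 20, 22, 24, 26, 28

n :  0  1  2  3  4  5  6  7  8  9 10 11 12 13 14 15 16 17 18 19 20 21 22 23 24 25 26 27 28 29
G :  0  1  0  1  0  1  0  1  0  1  0  1  0  1  0  1  0  1  0  1  0  1  0  1  0  1  0  1  0  1
P-positions are exactly the n with G(n) = 0.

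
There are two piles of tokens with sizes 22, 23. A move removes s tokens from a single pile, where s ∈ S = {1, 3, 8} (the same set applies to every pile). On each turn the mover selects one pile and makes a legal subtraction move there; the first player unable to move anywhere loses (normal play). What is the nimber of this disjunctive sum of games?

All piles use S = {1, 3, 8}:
n :  0  1  2  3  4  5  6  7  8  9 10 11 12 13 14 15 16 17 18 19 20 21 22 23
G :  0  1  0  1  0  1  0  1  2  3  2  0  1  0  1  0  1  0  1  2  3  2  0  1
Pile A: G(22) = 0.
Pile B: G(23) = 1.
Combined Grundy value = 0 ⊕ 1 = 1.

1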